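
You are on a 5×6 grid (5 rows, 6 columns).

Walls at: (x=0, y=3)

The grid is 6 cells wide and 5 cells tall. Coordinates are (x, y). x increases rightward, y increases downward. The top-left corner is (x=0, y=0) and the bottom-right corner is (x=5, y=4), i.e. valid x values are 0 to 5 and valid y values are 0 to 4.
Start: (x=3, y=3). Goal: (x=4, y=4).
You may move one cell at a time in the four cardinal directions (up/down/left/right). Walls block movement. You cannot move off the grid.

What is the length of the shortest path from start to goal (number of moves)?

BFS from (x=3, y=3) until reaching (x=4, y=4):
  Distance 0: (x=3, y=3)
  Distance 1: (x=3, y=2), (x=2, y=3), (x=4, y=3), (x=3, y=4)
  Distance 2: (x=3, y=1), (x=2, y=2), (x=4, y=2), (x=1, y=3), (x=5, y=3), (x=2, y=4), (x=4, y=4)  <- goal reached here
One shortest path (2 moves): (x=3, y=3) -> (x=4, y=3) -> (x=4, y=4)

Answer: Shortest path length: 2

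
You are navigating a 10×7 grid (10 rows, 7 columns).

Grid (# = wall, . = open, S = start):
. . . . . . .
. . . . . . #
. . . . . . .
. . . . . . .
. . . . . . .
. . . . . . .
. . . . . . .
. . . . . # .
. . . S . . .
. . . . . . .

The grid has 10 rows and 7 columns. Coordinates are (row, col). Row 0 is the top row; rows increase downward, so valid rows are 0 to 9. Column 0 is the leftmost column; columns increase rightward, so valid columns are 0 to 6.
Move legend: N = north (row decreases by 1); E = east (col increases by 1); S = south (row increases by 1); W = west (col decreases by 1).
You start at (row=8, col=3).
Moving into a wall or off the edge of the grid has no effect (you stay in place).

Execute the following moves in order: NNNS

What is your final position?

Start: (row=8, col=3)
  N (north): (row=8, col=3) -> (row=7, col=3)
  N (north): (row=7, col=3) -> (row=6, col=3)
  N (north): (row=6, col=3) -> (row=5, col=3)
  S (south): (row=5, col=3) -> (row=6, col=3)
Final: (row=6, col=3)

Answer: Final position: (row=6, col=3)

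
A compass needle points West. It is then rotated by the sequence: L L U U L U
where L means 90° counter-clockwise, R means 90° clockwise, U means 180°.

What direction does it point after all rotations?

Answer: Final heading: South

Derivation:
Start: West
  L (left (90° counter-clockwise)) -> South
  L (left (90° counter-clockwise)) -> East
  U (U-turn (180°)) -> West
  U (U-turn (180°)) -> East
  L (left (90° counter-clockwise)) -> North
  U (U-turn (180°)) -> South
Final: South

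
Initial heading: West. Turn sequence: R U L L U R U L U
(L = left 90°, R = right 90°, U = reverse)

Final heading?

Answer: Final heading: South

Derivation:
Start: West
  R (right (90° clockwise)) -> North
  U (U-turn (180°)) -> South
  L (left (90° counter-clockwise)) -> East
  L (left (90° counter-clockwise)) -> North
  U (U-turn (180°)) -> South
  R (right (90° clockwise)) -> West
  U (U-turn (180°)) -> East
  L (left (90° counter-clockwise)) -> North
  U (U-turn (180°)) -> South
Final: South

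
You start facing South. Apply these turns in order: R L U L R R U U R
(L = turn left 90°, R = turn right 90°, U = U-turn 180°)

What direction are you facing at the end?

Start: South
  R (right (90° clockwise)) -> West
  L (left (90° counter-clockwise)) -> South
  U (U-turn (180°)) -> North
  L (left (90° counter-clockwise)) -> West
  R (right (90° clockwise)) -> North
  R (right (90° clockwise)) -> East
  U (U-turn (180°)) -> West
  U (U-turn (180°)) -> East
  R (right (90° clockwise)) -> South
Final: South

Answer: Final heading: South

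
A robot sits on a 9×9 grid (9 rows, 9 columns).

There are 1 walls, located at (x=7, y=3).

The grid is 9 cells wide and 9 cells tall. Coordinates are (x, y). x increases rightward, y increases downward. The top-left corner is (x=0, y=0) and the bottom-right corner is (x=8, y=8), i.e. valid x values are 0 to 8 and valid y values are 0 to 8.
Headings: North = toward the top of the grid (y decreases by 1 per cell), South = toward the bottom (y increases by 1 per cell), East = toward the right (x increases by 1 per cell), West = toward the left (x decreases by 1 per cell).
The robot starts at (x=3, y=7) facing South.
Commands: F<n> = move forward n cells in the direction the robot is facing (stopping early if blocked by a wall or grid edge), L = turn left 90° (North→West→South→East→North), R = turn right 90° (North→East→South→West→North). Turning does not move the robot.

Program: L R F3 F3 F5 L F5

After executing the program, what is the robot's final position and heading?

Answer: Final position: (x=8, y=8), facing East

Derivation:
Start: (x=3, y=7), facing South
  L: turn left, now facing East
  R: turn right, now facing South
  F3: move forward 1/3 (blocked), now at (x=3, y=8)
  F3: move forward 0/3 (blocked), now at (x=3, y=8)
  F5: move forward 0/5 (blocked), now at (x=3, y=8)
  L: turn left, now facing East
  F5: move forward 5, now at (x=8, y=8)
Final: (x=8, y=8), facing East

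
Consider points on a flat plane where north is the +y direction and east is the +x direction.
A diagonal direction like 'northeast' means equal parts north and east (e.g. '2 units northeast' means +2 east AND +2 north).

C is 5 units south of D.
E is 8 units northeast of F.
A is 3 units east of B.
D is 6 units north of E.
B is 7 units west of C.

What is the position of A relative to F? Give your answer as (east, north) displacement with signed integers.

Answer: A is at (east=4, north=9) relative to F.

Derivation:
Place F at the origin (east=0, north=0).
  E is 8 units northeast of F: delta (east=+8, north=+8); E at (east=8, north=8).
  D is 6 units north of E: delta (east=+0, north=+6); D at (east=8, north=14).
  C is 5 units south of D: delta (east=+0, north=-5); C at (east=8, north=9).
  B is 7 units west of C: delta (east=-7, north=+0); B at (east=1, north=9).
  A is 3 units east of B: delta (east=+3, north=+0); A at (east=4, north=9).
Therefore A relative to F: (east=4, north=9).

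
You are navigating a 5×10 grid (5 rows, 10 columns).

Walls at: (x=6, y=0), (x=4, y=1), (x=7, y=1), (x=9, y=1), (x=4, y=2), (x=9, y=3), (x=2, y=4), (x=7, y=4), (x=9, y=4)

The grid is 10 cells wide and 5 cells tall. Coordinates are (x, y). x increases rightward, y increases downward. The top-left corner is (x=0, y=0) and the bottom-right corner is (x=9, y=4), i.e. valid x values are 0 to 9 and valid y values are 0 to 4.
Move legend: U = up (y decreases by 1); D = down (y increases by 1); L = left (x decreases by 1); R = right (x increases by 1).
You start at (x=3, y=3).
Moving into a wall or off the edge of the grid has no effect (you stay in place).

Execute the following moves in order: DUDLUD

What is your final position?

Start: (x=3, y=3)
  D (down): (x=3, y=3) -> (x=3, y=4)
  U (up): (x=3, y=4) -> (x=3, y=3)
  D (down): (x=3, y=3) -> (x=3, y=4)
  L (left): blocked, stay at (x=3, y=4)
  U (up): (x=3, y=4) -> (x=3, y=3)
  D (down): (x=3, y=3) -> (x=3, y=4)
Final: (x=3, y=4)

Answer: Final position: (x=3, y=4)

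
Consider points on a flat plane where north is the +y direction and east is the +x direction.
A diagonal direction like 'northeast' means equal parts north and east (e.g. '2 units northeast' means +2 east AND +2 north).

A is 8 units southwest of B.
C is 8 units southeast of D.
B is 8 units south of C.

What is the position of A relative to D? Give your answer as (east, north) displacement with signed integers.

Answer: A is at (east=0, north=-24) relative to D.

Derivation:
Place D at the origin (east=0, north=0).
  C is 8 units southeast of D: delta (east=+8, north=-8); C at (east=8, north=-8).
  B is 8 units south of C: delta (east=+0, north=-8); B at (east=8, north=-16).
  A is 8 units southwest of B: delta (east=-8, north=-8); A at (east=0, north=-24).
Therefore A relative to D: (east=0, north=-24).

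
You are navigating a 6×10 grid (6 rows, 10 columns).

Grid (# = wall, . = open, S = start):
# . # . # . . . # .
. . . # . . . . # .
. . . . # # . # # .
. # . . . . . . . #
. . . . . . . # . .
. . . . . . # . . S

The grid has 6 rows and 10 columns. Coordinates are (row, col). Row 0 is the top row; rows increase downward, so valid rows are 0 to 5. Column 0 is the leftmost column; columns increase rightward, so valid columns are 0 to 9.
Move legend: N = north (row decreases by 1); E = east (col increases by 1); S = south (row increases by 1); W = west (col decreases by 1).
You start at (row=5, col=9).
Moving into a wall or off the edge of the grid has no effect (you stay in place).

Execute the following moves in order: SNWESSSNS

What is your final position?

Start: (row=5, col=9)
  S (south): blocked, stay at (row=5, col=9)
  N (north): (row=5, col=9) -> (row=4, col=9)
  W (west): (row=4, col=9) -> (row=4, col=8)
  E (east): (row=4, col=8) -> (row=4, col=9)
  S (south): (row=4, col=9) -> (row=5, col=9)
  S (south): blocked, stay at (row=5, col=9)
  S (south): blocked, stay at (row=5, col=9)
  N (north): (row=5, col=9) -> (row=4, col=9)
  S (south): (row=4, col=9) -> (row=5, col=9)
Final: (row=5, col=9)

Answer: Final position: (row=5, col=9)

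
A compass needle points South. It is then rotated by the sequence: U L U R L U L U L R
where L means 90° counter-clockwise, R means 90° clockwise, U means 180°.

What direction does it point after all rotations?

Answer: Final heading: North

Derivation:
Start: South
  U (U-turn (180°)) -> North
  L (left (90° counter-clockwise)) -> West
  U (U-turn (180°)) -> East
  R (right (90° clockwise)) -> South
  L (left (90° counter-clockwise)) -> East
  U (U-turn (180°)) -> West
  L (left (90° counter-clockwise)) -> South
  U (U-turn (180°)) -> North
  L (left (90° counter-clockwise)) -> West
  R (right (90° clockwise)) -> North
Final: North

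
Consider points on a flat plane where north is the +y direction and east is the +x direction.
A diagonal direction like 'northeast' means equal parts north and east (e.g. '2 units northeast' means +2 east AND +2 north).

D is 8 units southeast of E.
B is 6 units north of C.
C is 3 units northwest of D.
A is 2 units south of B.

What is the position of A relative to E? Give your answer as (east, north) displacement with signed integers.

Answer: A is at (east=5, north=-1) relative to E.

Derivation:
Place E at the origin (east=0, north=0).
  D is 8 units southeast of E: delta (east=+8, north=-8); D at (east=8, north=-8).
  C is 3 units northwest of D: delta (east=-3, north=+3); C at (east=5, north=-5).
  B is 6 units north of C: delta (east=+0, north=+6); B at (east=5, north=1).
  A is 2 units south of B: delta (east=+0, north=-2); A at (east=5, north=-1).
Therefore A relative to E: (east=5, north=-1).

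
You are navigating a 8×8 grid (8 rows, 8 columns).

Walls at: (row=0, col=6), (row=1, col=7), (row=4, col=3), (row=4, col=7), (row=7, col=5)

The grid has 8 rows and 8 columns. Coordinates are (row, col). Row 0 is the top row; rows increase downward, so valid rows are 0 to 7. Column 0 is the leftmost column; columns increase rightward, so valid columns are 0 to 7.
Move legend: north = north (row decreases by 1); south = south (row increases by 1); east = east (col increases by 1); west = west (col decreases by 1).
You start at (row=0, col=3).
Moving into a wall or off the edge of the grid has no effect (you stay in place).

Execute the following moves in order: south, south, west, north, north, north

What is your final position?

Answer: Final position: (row=0, col=2)

Derivation:
Start: (row=0, col=3)
  south (south): (row=0, col=3) -> (row=1, col=3)
  south (south): (row=1, col=3) -> (row=2, col=3)
  west (west): (row=2, col=3) -> (row=2, col=2)
  north (north): (row=2, col=2) -> (row=1, col=2)
  north (north): (row=1, col=2) -> (row=0, col=2)
  north (north): blocked, stay at (row=0, col=2)
Final: (row=0, col=2)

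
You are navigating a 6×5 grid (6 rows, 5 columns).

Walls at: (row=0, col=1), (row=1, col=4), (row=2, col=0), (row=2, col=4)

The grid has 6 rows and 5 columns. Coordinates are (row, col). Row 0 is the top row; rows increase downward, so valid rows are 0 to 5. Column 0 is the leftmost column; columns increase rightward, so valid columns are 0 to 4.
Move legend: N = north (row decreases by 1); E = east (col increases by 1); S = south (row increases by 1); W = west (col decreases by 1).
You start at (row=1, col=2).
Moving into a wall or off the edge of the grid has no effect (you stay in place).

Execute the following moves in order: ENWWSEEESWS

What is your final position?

Answer: Final position: (row=3, col=2)

Derivation:
Start: (row=1, col=2)
  E (east): (row=1, col=2) -> (row=1, col=3)
  N (north): (row=1, col=3) -> (row=0, col=3)
  W (west): (row=0, col=3) -> (row=0, col=2)
  W (west): blocked, stay at (row=0, col=2)
  S (south): (row=0, col=2) -> (row=1, col=2)
  E (east): (row=1, col=2) -> (row=1, col=3)
  E (east): blocked, stay at (row=1, col=3)
  E (east): blocked, stay at (row=1, col=3)
  S (south): (row=1, col=3) -> (row=2, col=3)
  W (west): (row=2, col=3) -> (row=2, col=2)
  S (south): (row=2, col=2) -> (row=3, col=2)
Final: (row=3, col=2)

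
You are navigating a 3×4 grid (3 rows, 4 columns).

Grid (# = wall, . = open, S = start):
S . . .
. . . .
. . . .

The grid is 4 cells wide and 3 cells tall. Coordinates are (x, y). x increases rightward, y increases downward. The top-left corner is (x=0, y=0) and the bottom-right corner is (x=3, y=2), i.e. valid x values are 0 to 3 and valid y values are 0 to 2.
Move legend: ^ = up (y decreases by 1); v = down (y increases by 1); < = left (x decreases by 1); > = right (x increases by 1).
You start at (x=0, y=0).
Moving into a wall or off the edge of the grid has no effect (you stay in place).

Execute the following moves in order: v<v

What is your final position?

Start: (x=0, y=0)
  v (down): (x=0, y=0) -> (x=0, y=1)
  < (left): blocked, stay at (x=0, y=1)
  v (down): (x=0, y=1) -> (x=0, y=2)
Final: (x=0, y=2)

Answer: Final position: (x=0, y=2)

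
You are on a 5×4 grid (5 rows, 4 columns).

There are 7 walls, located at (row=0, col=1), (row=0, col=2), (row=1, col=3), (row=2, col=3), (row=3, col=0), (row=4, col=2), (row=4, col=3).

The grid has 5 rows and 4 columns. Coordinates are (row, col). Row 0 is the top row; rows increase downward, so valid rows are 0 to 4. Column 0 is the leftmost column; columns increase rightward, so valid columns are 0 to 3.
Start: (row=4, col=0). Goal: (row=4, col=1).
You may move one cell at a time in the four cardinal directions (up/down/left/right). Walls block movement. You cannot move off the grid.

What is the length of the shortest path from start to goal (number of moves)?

BFS from (row=4, col=0) until reaching (row=4, col=1):
  Distance 0: (row=4, col=0)
  Distance 1: (row=4, col=1)  <- goal reached here
One shortest path (1 moves): (row=4, col=0) -> (row=4, col=1)

Answer: Shortest path length: 1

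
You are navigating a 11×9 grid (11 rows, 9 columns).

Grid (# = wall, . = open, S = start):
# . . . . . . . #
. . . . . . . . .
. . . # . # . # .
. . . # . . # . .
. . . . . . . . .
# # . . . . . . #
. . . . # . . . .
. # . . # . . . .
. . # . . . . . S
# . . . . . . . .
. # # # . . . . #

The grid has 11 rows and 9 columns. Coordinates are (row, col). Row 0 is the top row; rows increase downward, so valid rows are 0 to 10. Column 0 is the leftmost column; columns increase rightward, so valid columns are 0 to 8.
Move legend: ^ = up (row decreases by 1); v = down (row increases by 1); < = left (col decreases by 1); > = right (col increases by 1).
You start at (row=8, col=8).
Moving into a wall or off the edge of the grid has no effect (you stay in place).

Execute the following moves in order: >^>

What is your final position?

Start: (row=8, col=8)
  > (right): blocked, stay at (row=8, col=8)
  ^ (up): (row=8, col=8) -> (row=7, col=8)
  > (right): blocked, stay at (row=7, col=8)
Final: (row=7, col=8)

Answer: Final position: (row=7, col=8)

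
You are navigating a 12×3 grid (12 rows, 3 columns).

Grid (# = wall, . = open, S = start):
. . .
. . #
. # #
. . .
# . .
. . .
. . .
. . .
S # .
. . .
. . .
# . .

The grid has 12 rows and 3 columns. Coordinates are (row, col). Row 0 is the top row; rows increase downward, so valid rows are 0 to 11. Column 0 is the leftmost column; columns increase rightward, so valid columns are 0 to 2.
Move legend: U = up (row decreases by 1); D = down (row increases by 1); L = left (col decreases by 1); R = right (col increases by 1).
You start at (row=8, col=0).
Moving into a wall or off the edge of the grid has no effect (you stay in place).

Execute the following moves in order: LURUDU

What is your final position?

Answer: Final position: (row=6, col=1)

Derivation:
Start: (row=8, col=0)
  L (left): blocked, stay at (row=8, col=0)
  U (up): (row=8, col=0) -> (row=7, col=0)
  R (right): (row=7, col=0) -> (row=7, col=1)
  U (up): (row=7, col=1) -> (row=6, col=1)
  D (down): (row=6, col=1) -> (row=7, col=1)
  U (up): (row=7, col=1) -> (row=6, col=1)
Final: (row=6, col=1)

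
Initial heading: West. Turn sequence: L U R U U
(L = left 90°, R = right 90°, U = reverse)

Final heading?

Answer: Final heading: East

Derivation:
Start: West
  L (left (90° counter-clockwise)) -> South
  U (U-turn (180°)) -> North
  R (right (90° clockwise)) -> East
  U (U-turn (180°)) -> West
  U (U-turn (180°)) -> East
Final: East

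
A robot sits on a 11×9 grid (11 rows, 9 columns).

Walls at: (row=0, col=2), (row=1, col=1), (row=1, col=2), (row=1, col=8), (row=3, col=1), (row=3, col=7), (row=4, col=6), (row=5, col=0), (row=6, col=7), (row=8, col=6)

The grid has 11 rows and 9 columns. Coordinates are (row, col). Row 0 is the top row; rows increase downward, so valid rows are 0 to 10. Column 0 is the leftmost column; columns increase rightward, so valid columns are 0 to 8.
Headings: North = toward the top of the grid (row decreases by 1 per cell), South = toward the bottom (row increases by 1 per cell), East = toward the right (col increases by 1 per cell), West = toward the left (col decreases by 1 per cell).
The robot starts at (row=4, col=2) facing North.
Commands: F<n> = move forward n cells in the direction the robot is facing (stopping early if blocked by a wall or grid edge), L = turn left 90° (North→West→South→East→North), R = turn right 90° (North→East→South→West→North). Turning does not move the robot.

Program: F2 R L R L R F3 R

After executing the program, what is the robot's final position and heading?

Start: (row=4, col=2), facing North
  F2: move forward 2, now at (row=2, col=2)
  R: turn right, now facing East
  L: turn left, now facing North
  R: turn right, now facing East
  L: turn left, now facing North
  R: turn right, now facing East
  F3: move forward 3, now at (row=2, col=5)
  R: turn right, now facing South
Final: (row=2, col=5), facing South

Answer: Final position: (row=2, col=5), facing South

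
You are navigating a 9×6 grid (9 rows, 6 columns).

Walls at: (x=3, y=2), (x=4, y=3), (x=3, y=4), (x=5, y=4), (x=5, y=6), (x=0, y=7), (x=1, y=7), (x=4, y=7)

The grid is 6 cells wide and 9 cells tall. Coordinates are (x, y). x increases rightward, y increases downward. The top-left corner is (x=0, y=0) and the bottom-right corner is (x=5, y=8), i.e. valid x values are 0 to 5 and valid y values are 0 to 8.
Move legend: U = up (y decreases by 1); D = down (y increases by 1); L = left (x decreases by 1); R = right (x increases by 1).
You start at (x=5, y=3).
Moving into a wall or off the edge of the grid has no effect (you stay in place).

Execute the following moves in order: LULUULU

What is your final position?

Answer: Final position: (x=3, y=0)

Derivation:
Start: (x=5, y=3)
  L (left): blocked, stay at (x=5, y=3)
  U (up): (x=5, y=3) -> (x=5, y=2)
  L (left): (x=5, y=2) -> (x=4, y=2)
  U (up): (x=4, y=2) -> (x=4, y=1)
  U (up): (x=4, y=1) -> (x=4, y=0)
  L (left): (x=4, y=0) -> (x=3, y=0)
  U (up): blocked, stay at (x=3, y=0)
Final: (x=3, y=0)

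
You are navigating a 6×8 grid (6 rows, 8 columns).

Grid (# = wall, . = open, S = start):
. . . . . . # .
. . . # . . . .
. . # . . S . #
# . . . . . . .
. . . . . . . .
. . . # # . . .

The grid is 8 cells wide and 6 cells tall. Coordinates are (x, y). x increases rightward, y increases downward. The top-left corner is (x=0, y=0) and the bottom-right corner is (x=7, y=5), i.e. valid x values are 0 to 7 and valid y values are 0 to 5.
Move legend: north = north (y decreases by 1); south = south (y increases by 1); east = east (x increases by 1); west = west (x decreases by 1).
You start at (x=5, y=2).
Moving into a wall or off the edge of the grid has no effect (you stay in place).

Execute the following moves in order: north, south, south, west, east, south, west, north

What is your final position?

Start: (x=5, y=2)
  north (north): (x=5, y=2) -> (x=5, y=1)
  south (south): (x=5, y=1) -> (x=5, y=2)
  south (south): (x=5, y=2) -> (x=5, y=3)
  west (west): (x=5, y=3) -> (x=4, y=3)
  east (east): (x=4, y=3) -> (x=5, y=3)
  south (south): (x=5, y=3) -> (x=5, y=4)
  west (west): (x=5, y=4) -> (x=4, y=4)
  north (north): (x=4, y=4) -> (x=4, y=3)
Final: (x=4, y=3)

Answer: Final position: (x=4, y=3)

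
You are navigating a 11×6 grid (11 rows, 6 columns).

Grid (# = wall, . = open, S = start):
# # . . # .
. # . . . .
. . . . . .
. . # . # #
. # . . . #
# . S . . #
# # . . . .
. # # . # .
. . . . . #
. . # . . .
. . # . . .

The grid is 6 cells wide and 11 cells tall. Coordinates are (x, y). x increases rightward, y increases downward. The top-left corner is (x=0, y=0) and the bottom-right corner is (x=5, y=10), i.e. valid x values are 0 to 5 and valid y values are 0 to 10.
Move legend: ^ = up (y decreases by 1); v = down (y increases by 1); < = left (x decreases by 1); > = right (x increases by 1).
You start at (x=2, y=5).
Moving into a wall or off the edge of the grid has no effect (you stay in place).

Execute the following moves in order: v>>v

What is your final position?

Start: (x=2, y=5)
  v (down): (x=2, y=5) -> (x=2, y=6)
  > (right): (x=2, y=6) -> (x=3, y=6)
  > (right): (x=3, y=6) -> (x=4, y=6)
  v (down): blocked, stay at (x=4, y=6)
Final: (x=4, y=6)

Answer: Final position: (x=4, y=6)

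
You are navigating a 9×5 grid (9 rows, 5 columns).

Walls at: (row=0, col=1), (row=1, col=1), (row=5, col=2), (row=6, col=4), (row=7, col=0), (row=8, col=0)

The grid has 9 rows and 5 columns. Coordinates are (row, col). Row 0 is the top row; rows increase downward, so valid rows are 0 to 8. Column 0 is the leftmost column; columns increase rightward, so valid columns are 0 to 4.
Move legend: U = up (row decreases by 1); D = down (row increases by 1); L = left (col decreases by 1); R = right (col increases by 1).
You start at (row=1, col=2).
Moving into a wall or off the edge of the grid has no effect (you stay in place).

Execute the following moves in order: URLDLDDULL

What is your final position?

Answer: Final position: (row=2, col=0)

Derivation:
Start: (row=1, col=2)
  U (up): (row=1, col=2) -> (row=0, col=2)
  R (right): (row=0, col=2) -> (row=0, col=3)
  L (left): (row=0, col=3) -> (row=0, col=2)
  D (down): (row=0, col=2) -> (row=1, col=2)
  L (left): blocked, stay at (row=1, col=2)
  D (down): (row=1, col=2) -> (row=2, col=2)
  D (down): (row=2, col=2) -> (row=3, col=2)
  U (up): (row=3, col=2) -> (row=2, col=2)
  L (left): (row=2, col=2) -> (row=2, col=1)
  L (left): (row=2, col=1) -> (row=2, col=0)
Final: (row=2, col=0)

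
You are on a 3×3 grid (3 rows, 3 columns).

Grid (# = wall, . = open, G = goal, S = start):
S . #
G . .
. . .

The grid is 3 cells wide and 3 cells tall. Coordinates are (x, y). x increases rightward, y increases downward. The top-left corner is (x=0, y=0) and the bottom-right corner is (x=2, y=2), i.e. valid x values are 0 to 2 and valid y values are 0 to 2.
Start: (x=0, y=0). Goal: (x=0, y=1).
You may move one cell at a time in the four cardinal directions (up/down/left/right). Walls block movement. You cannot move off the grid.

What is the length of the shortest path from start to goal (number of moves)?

BFS from (x=0, y=0) until reaching (x=0, y=1):
  Distance 0: (x=0, y=0)
  Distance 1: (x=1, y=0), (x=0, y=1)  <- goal reached here
One shortest path (1 moves): (x=0, y=0) -> (x=0, y=1)

Answer: Shortest path length: 1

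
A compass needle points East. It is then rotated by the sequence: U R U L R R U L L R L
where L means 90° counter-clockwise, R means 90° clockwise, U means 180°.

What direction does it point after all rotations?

Start: East
  U (U-turn (180°)) -> West
  R (right (90° clockwise)) -> North
  U (U-turn (180°)) -> South
  L (left (90° counter-clockwise)) -> East
  R (right (90° clockwise)) -> South
  R (right (90° clockwise)) -> West
  U (U-turn (180°)) -> East
  L (left (90° counter-clockwise)) -> North
  L (left (90° counter-clockwise)) -> West
  R (right (90° clockwise)) -> North
  L (left (90° counter-clockwise)) -> West
Final: West

Answer: Final heading: West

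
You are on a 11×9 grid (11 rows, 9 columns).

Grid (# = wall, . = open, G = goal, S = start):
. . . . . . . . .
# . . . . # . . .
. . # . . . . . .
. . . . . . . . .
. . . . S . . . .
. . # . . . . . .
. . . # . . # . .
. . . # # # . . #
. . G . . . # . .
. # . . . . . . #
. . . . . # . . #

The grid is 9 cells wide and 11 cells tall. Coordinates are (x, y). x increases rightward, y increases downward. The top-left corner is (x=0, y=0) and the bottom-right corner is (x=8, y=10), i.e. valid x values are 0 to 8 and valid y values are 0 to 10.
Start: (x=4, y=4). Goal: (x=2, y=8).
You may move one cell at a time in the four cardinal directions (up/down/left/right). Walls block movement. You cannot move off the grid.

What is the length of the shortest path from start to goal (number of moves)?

BFS from (x=4, y=4) until reaching (x=2, y=8):
  Distance 0: (x=4, y=4)
  Distance 1: (x=4, y=3), (x=3, y=4), (x=5, y=4), (x=4, y=5)
  Distance 2: (x=4, y=2), (x=3, y=3), (x=5, y=3), (x=2, y=4), (x=6, y=4), (x=3, y=5), (x=5, y=5), (x=4, y=6)
  Distance 3: (x=4, y=1), (x=3, y=2), (x=5, y=2), (x=2, y=3), (x=6, y=3), (x=1, y=4), (x=7, y=4), (x=6, y=5), (x=5, y=6)
  Distance 4: (x=4, y=0), (x=3, y=1), (x=6, y=2), (x=1, y=3), (x=7, y=3), (x=0, y=4), (x=8, y=4), (x=1, y=5), (x=7, y=5)
  Distance 5: (x=3, y=0), (x=5, y=0), (x=2, y=1), (x=6, y=1), (x=1, y=2), (x=7, y=2), (x=0, y=3), (x=8, y=3), (x=0, y=5), (x=8, y=5), (x=1, y=6), (x=7, y=6)
  Distance 6: (x=2, y=0), (x=6, y=0), (x=1, y=1), (x=7, y=1), (x=0, y=2), (x=8, y=2), (x=0, y=6), (x=2, y=6), (x=8, y=6), (x=1, y=7), (x=7, y=7)
  Distance 7: (x=1, y=0), (x=7, y=0), (x=8, y=1), (x=0, y=7), (x=2, y=7), (x=6, y=7), (x=1, y=8), (x=7, y=8)
  Distance 8: (x=0, y=0), (x=8, y=0), (x=0, y=8), (x=2, y=8), (x=8, y=8), (x=7, y=9)  <- goal reached here
One shortest path (8 moves): (x=4, y=4) -> (x=3, y=4) -> (x=2, y=4) -> (x=1, y=4) -> (x=1, y=5) -> (x=1, y=6) -> (x=2, y=6) -> (x=2, y=7) -> (x=2, y=8)

Answer: Shortest path length: 8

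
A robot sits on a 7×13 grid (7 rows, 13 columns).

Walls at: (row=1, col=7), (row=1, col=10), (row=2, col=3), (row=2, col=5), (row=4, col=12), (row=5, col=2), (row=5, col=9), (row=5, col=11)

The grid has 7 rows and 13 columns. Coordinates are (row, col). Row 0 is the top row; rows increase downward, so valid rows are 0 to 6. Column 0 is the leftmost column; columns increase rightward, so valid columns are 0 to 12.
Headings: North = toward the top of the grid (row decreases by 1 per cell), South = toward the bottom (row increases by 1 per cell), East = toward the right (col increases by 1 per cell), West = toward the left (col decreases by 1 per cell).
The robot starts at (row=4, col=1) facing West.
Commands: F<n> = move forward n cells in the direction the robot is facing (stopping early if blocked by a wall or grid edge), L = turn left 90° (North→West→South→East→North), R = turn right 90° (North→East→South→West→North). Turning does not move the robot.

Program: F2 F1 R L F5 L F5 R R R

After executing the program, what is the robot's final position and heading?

Start: (row=4, col=1), facing West
  F2: move forward 1/2 (blocked), now at (row=4, col=0)
  F1: move forward 0/1 (blocked), now at (row=4, col=0)
  R: turn right, now facing North
  L: turn left, now facing West
  F5: move forward 0/5 (blocked), now at (row=4, col=0)
  L: turn left, now facing South
  F5: move forward 2/5 (blocked), now at (row=6, col=0)
  R: turn right, now facing West
  R: turn right, now facing North
  R: turn right, now facing East
Final: (row=6, col=0), facing East

Answer: Final position: (row=6, col=0), facing East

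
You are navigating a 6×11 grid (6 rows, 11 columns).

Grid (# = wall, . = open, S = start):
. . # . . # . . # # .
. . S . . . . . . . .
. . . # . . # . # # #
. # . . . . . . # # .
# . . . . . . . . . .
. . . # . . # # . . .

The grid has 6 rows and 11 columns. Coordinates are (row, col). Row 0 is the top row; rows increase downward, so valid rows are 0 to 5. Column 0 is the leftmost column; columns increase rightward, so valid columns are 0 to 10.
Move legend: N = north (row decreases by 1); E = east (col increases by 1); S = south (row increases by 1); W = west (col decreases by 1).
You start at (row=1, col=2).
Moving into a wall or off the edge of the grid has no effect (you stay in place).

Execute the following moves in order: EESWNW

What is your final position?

Answer: Final position: (row=1, col=3)

Derivation:
Start: (row=1, col=2)
  E (east): (row=1, col=2) -> (row=1, col=3)
  E (east): (row=1, col=3) -> (row=1, col=4)
  S (south): (row=1, col=4) -> (row=2, col=4)
  W (west): blocked, stay at (row=2, col=4)
  N (north): (row=2, col=4) -> (row=1, col=4)
  W (west): (row=1, col=4) -> (row=1, col=3)
Final: (row=1, col=3)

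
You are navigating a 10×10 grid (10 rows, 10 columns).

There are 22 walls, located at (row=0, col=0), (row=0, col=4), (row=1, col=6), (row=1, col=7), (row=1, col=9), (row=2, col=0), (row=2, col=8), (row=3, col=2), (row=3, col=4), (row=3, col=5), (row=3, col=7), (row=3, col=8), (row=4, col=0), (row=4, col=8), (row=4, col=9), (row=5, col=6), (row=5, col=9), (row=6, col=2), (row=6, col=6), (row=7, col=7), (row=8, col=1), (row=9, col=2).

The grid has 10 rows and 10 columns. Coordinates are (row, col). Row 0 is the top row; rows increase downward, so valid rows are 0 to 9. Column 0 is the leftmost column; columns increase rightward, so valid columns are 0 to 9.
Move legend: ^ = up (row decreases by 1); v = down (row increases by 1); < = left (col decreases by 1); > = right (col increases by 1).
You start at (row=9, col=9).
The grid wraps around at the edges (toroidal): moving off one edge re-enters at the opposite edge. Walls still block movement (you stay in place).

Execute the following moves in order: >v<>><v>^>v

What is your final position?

Start: (row=9, col=9)
  > (right): (row=9, col=9) -> (row=9, col=0)
  v (down): blocked, stay at (row=9, col=0)
  < (left): (row=9, col=0) -> (row=9, col=9)
  > (right): (row=9, col=9) -> (row=9, col=0)
  > (right): (row=9, col=0) -> (row=9, col=1)
  < (left): (row=9, col=1) -> (row=9, col=0)
  v (down): blocked, stay at (row=9, col=0)
  > (right): (row=9, col=0) -> (row=9, col=1)
  ^ (up): blocked, stay at (row=9, col=1)
  > (right): blocked, stay at (row=9, col=1)
  v (down): (row=9, col=1) -> (row=0, col=1)
Final: (row=0, col=1)

Answer: Final position: (row=0, col=1)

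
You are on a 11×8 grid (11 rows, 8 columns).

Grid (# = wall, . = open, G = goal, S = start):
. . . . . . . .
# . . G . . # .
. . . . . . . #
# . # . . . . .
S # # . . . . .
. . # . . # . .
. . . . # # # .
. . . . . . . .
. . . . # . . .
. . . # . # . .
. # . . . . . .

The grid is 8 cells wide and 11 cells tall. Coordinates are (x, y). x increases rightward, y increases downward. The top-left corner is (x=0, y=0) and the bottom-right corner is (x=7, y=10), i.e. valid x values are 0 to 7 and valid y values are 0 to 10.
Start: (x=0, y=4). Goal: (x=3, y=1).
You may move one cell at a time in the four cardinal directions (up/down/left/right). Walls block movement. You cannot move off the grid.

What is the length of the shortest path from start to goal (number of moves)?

Answer: Shortest path length: 10

Derivation:
BFS from (x=0, y=4) until reaching (x=3, y=1):
  Distance 0: (x=0, y=4)
  Distance 1: (x=0, y=5)
  Distance 2: (x=1, y=5), (x=0, y=6)
  Distance 3: (x=1, y=6), (x=0, y=7)
  Distance 4: (x=2, y=6), (x=1, y=7), (x=0, y=8)
  Distance 5: (x=3, y=6), (x=2, y=7), (x=1, y=8), (x=0, y=9)
  Distance 6: (x=3, y=5), (x=3, y=7), (x=2, y=8), (x=1, y=9), (x=0, y=10)
  Distance 7: (x=3, y=4), (x=4, y=5), (x=4, y=7), (x=3, y=8), (x=2, y=9)
  Distance 8: (x=3, y=3), (x=4, y=4), (x=5, y=7), (x=2, y=10)
  Distance 9: (x=3, y=2), (x=4, y=3), (x=5, y=4), (x=6, y=7), (x=5, y=8), (x=3, y=10)
  Distance 10: (x=3, y=1), (x=2, y=2), (x=4, y=2), (x=5, y=3), (x=6, y=4), (x=7, y=7), (x=6, y=8), (x=4, y=10)  <- goal reached here
One shortest path (10 moves): (x=0, y=4) -> (x=0, y=5) -> (x=1, y=5) -> (x=1, y=6) -> (x=2, y=6) -> (x=3, y=6) -> (x=3, y=5) -> (x=3, y=4) -> (x=3, y=3) -> (x=3, y=2) -> (x=3, y=1)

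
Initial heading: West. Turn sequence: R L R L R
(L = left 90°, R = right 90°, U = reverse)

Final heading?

Answer: Final heading: North

Derivation:
Start: West
  R (right (90° clockwise)) -> North
  L (left (90° counter-clockwise)) -> West
  R (right (90° clockwise)) -> North
  L (left (90° counter-clockwise)) -> West
  R (right (90° clockwise)) -> North
Final: North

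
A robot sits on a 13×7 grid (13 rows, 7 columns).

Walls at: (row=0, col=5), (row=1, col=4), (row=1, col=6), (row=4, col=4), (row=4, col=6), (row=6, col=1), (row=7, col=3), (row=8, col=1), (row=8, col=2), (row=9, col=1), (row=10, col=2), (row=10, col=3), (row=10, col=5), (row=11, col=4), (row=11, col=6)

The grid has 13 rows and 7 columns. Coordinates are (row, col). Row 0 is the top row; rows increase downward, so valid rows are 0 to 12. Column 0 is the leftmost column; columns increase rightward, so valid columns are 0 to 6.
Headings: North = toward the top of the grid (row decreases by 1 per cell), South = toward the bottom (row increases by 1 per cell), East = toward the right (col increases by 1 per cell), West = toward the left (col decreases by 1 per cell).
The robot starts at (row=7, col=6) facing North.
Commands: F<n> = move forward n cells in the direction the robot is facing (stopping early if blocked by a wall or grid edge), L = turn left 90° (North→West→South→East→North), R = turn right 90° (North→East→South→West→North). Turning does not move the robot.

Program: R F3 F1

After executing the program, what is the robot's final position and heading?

Start: (row=7, col=6), facing North
  R: turn right, now facing East
  F3: move forward 0/3 (blocked), now at (row=7, col=6)
  F1: move forward 0/1 (blocked), now at (row=7, col=6)
Final: (row=7, col=6), facing East

Answer: Final position: (row=7, col=6), facing East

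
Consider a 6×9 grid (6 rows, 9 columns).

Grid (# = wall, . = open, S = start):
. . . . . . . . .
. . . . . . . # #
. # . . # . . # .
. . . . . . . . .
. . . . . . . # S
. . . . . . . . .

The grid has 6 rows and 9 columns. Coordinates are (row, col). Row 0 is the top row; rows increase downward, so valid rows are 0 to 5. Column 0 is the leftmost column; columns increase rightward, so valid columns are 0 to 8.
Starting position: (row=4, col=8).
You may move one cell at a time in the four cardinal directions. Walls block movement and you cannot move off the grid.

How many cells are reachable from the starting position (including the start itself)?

Answer: Reachable cells: 48

Derivation:
BFS flood-fill from (row=4, col=8):
  Distance 0: (row=4, col=8)
  Distance 1: (row=3, col=8), (row=5, col=8)
  Distance 2: (row=2, col=8), (row=3, col=7), (row=5, col=7)
  Distance 3: (row=3, col=6), (row=5, col=6)
  Distance 4: (row=2, col=6), (row=3, col=5), (row=4, col=6), (row=5, col=5)
  Distance 5: (row=1, col=6), (row=2, col=5), (row=3, col=4), (row=4, col=5), (row=5, col=4)
  Distance 6: (row=0, col=6), (row=1, col=5), (row=3, col=3), (row=4, col=4), (row=5, col=3)
  Distance 7: (row=0, col=5), (row=0, col=7), (row=1, col=4), (row=2, col=3), (row=3, col=2), (row=4, col=3), (row=5, col=2)
  Distance 8: (row=0, col=4), (row=0, col=8), (row=1, col=3), (row=2, col=2), (row=3, col=1), (row=4, col=2), (row=5, col=1)
  Distance 9: (row=0, col=3), (row=1, col=2), (row=3, col=0), (row=4, col=1), (row=5, col=0)
  Distance 10: (row=0, col=2), (row=1, col=1), (row=2, col=0), (row=4, col=0)
  Distance 11: (row=0, col=1), (row=1, col=0)
  Distance 12: (row=0, col=0)
Total reachable: 48 (grid has 48 open cells total)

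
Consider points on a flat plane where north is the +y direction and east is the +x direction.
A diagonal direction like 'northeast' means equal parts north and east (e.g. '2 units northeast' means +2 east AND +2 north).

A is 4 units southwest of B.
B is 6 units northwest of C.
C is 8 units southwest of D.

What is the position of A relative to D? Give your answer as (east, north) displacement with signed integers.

Answer: A is at (east=-18, north=-6) relative to D.

Derivation:
Place D at the origin (east=0, north=0).
  C is 8 units southwest of D: delta (east=-8, north=-8); C at (east=-8, north=-8).
  B is 6 units northwest of C: delta (east=-6, north=+6); B at (east=-14, north=-2).
  A is 4 units southwest of B: delta (east=-4, north=-4); A at (east=-18, north=-6).
Therefore A relative to D: (east=-18, north=-6).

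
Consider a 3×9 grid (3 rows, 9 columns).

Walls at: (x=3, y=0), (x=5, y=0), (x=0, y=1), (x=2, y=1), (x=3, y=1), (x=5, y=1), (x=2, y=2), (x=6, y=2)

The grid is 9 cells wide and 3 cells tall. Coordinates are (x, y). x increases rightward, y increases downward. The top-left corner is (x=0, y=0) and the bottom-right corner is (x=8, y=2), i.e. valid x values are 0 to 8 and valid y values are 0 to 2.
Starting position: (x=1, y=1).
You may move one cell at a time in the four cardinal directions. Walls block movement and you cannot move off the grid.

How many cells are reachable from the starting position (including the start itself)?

Answer: Reachable cells: 6

Derivation:
BFS flood-fill from (x=1, y=1):
  Distance 0: (x=1, y=1)
  Distance 1: (x=1, y=0), (x=1, y=2)
  Distance 2: (x=0, y=0), (x=2, y=0), (x=0, y=2)
Total reachable: 6 (grid has 19 open cells total)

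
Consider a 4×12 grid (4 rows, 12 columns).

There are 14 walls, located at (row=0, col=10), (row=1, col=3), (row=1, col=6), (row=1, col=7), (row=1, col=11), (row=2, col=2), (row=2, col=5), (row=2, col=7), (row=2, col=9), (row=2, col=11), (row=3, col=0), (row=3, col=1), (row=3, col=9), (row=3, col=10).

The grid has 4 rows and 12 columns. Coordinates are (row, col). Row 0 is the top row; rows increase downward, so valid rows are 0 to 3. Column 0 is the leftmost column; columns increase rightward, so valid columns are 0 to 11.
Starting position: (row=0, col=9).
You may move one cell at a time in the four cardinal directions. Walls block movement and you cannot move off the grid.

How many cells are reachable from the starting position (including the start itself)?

Answer: Reachable cells: 32

Derivation:
BFS flood-fill from (row=0, col=9):
  Distance 0: (row=0, col=9)
  Distance 1: (row=0, col=8), (row=1, col=9)
  Distance 2: (row=0, col=7), (row=1, col=8), (row=1, col=10)
  Distance 3: (row=0, col=6), (row=2, col=8), (row=2, col=10)
  Distance 4: (row=0, col=5), (row=3, col=8)
  Distance 5: (row=0, col=4), (row=1, col=5), (row=3, col=7)
  Distance 6: (row=0, col=3), (row=1, col=4), (row=3, col=6)
  Distance 7: (row=0, col=2), (row=2, col=4), (row=2, col=6), (row=3, col=5)
  Distance 8: (row=0, col=1), (row=1, col=2), (row=2, col=3), (row=3, col=4)
  Distance 9: (row=0, col=0), (row=1, col=1), (row=3, col=3)
  Distance 10: (row=1, col=0), (row=2, col=1), (row=3, col=2)
  Distance 11: (row=2, col=0)
Total reachable: 32 (grid has 34 open cells total)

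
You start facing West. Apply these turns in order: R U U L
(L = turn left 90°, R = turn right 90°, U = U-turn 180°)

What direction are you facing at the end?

Start: West
  R (right (90° clockwise)) -> North
  U (U-turn (180°)) -> South
  U (U-turn (180°)) -> North
  L (left (90° counter-clockwise)) -> West
Final: West

Answer: Final heading: West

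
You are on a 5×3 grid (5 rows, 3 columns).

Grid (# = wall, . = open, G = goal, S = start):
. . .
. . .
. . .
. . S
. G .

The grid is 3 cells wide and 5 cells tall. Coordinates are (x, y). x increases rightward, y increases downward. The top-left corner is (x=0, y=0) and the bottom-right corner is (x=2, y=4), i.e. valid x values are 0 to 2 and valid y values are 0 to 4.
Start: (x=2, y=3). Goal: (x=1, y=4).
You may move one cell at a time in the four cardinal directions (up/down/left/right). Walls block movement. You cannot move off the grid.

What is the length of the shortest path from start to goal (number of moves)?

Answer: Shortest path length: 2

Derivation:
BFS from (x=2, y=3) until reaching (x=1, y=4):
  Distance 0: (x=2, y=3)
  Distance 1: (x=2, y=2), (x=1, y=3), (x=2, y=4)
  Distance 2: (x=2, y=1), (x=1, y=2), (x=0, y=3), (x=1, y=4)  <- goal reached here
One shortest path (2 moves): (x=2, y=3) -> (x=1, y=3) -> (x=1, y=4)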